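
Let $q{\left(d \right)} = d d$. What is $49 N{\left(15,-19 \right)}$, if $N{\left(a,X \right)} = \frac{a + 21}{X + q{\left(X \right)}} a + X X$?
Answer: $\frac{337561}{19} \approx 17766.0$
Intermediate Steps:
$q{\left(d \right)} = d^{2}$
$N{\left(a,X \right)} = X^{2} + \frac{a \left(21 + a\right)}{X + X^{2}}$ ($N{\left(a,X \right)} = \frac{a + 21}{X + X^{2}} a + X X = \frac{21 + a}{X + X^{2}} a + X^{2} = \frac{a \left(21 + a\right)}{X + X^{2}} + X^{2} = X^{2} + \frac{a \left(21 + a\right)}{X + X^{2}}$)
$49 N{\left(15,-19 \right)} = 49 \frac{\left(-19\right)^{3} + \left(-19\right)^{4} + 15^{2} + 21 \cdot 15}{\left(-19\right) \left(1 - 19\right)} = 49 \left(- \frac{-6859 + 130321 + 225 + 315}{19 \left(-18\right)}\right) = 49 \left(\left(- \frac{1}{19}\right) \left(- \frac{1}{18}\right) 124002\right) = 49 \cdot \frac{6889}{19} = \frac{337561}{19}$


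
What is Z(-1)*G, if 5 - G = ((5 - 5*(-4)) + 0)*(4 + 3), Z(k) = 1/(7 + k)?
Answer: -85/3 ≈ -28.333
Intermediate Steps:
G = -170 (G = 5 - ((5 - 5*(-4)) + 0)*(4 + 3) = 5 - ((5 + 20) + 0)*7 = 5 - (25 + 0)*7 = 5 - 25*7 = 5 - 1*175 = 5 - 175 = -170)
Z(-1)*G = -170/(7 - 1) = -170/6 = (1/6)*(-170) = -85/3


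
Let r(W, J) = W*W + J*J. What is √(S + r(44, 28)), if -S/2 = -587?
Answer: √3894 ≈ 62.402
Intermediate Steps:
S = 1174 (S = -2*(-587) = 1174)
r(W, J) = J² + W² (r(W, J) = W² + J² = J² + W²)
√(S + r(44, 28)) = √(1174 + (28² + 44²)) = √(1174 + (784 + 1936)) = √(1174 + 2720) = √3894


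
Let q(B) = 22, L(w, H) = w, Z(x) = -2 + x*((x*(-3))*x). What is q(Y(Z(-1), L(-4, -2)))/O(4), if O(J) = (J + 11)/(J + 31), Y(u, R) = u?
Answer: 154/3 ≈ 51.333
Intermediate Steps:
Z(x) = -2 - 3*x**3 (Z(x) = -2 + x*((-3*x)*x) = -2 + x*(-3*x**2) = -2 - 3*x**3)
O(J) = (11 + J)/(31 + J)
q(Y(Z(-1), L(-4, -2)))/O(4) = 22/(((11 + 4)/(31 + 4))) = 22/((15/35)) = 22/(((1/35)*15)) = 22/(3/7) = 22*(7/3) = 154/3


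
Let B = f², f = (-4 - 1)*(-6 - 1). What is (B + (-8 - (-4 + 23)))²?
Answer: 1435204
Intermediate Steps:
f = 35 (f = -5*(-7) = 35)
B = 1225 (B = 35² = 1225)
(B + (-8 - (-4 + 23)))² = (1225 + (-8 - (-4 + 23)))² = (1225 + (-8 - 1*19))² = (1225 + (-8 - 19))² = (1225 - 27)² = 1198² = 1435204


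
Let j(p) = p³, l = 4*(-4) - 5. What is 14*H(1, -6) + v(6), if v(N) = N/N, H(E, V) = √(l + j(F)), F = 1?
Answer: 1 + 28*I*√5 ≈ 1.0 + 62.61*I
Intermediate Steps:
l = -21 (l = -16 - 5 = -21)
H(E, V) = 2*I*√5 (H(E, V) = √(-21 + 1³) = √(-21 + 1) = √(-20) = 2*I*√5)
v(N) = 1
14*H(1, -6) + v(6) = 14*(2*I*√5) + 1 = 28*I*√5 + 1 = 1 + 28*I*√5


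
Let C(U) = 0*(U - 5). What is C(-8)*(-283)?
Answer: 0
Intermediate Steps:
C(U) = 0 (C(U) = 0*(-5 + U) = 0)
C(-8)*(-283) = 0*(-283) = 0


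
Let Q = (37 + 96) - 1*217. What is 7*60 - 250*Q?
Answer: 21420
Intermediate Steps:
Q = -84 (Q = 133 - 217 = -84)
7*60 - 250*Q = 7*60 - 250*(-84) = 420 + 21000 = 21420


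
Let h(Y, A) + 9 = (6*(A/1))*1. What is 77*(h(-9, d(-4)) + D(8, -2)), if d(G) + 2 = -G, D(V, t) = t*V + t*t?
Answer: -693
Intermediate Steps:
D(V, t) = t² + V*t (D(V, t) = V*t + t² = t² + V*t)
d(G) = -2 - G
h(Y, A) = -9 + 6*A (h(Y, A) = -9 + (6*(A/1))*1 = -9 + (6*(A*1))*1 = -9 + (6*A)*1 = -9 + 6*A)
77*(h(-9, d(-4)) + D(8, -2)) = 77*((-9 + 6*(-2 - 1*(-4))) - 2*(8 - 2)) = 77*((-9 + 6*(-2 + 4)) - 2*6) = 77*((-9 + 6*2) - 12) = 77*((-9 + 12) - 12) = 77*(3 - 12) = 77*(-9) = -693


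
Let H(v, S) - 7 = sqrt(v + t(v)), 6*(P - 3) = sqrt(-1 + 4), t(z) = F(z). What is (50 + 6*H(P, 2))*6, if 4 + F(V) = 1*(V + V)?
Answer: 552 + 18*sqrt(20 + 2*sqrt(3)) ≈ 639.19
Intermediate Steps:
F(V) = -4 + 2*V (F(V) = -4 + 1*(V + V) = -4 + 1*(2*V) = -4 + 2*V)
t(z) = -4 + 2*z
P = 3 + sqrt(3)/6 (P = 3 + sqrt(-1 + 4)/6 = 3 + sqrt(3)/6 ≈ 3.2887)
H(v, S) = 7 + sqrt(-4 + 3*v) (H(v, S) = 7 + sqrt(v + (-4 + 2*v)) = 7 + sqrt(-4 + 3*v))
(50 + 6*H(P, 2))*6 = (50 + 6*(7 + sqrt(-4 + 3*(3 + sqrt(3)/6))))*6 = (50 + 6*(7 + sqrt(-4 + (9 + sqrt(3)/2))))*6 = (50 + 6*(7 + sqrt(5 + sqrt(3)/2)))*6 = (50 + (42 + 6*sqrt(5 + sqrt(3)/2)))*6 = (92 + 6*sqrt(5 + sqrt(3)/2))*6 = 552 + 36*sqrt(5 + sqrt(3)/2)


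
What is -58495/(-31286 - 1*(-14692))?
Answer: 58495/16594 ≈ 3.5251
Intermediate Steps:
-58495/(-31286 - 1*(-14692)) = -58495/(-31286 + 14692) = -58495/(-16594) = -58495*(-1/16594) = 58495/16594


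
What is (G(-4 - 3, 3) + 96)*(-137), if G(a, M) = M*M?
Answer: -14385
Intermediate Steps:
G(a, M) = M²
(G(-4 - 3, 3) + 96)*(-137) = (3² + 96)*(-137) = (9 + 96)*(-137) = 105*(-137) = -14385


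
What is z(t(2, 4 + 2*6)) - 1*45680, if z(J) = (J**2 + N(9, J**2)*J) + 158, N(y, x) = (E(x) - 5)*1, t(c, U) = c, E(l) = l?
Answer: -45520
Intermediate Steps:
N(y, x) = -5 + x (N(y, x) = (x - 5)*1 = (-5 + x)*1 = -5 + x)
z(J) = 158 + J**2 + J*(-5 + J**2) (z(J) = (J**2 + (-5 + J**2)*J) + 158 = (J**2 + J*(-5 + J**2)) + 158 = 158 + J**2 + J*(-5 + J**2))
z(t(2, 4 + 2*6)) - 1*45680 = (158 + 2**2 + 2*(-5 + 2**2)) - 1*45680 = (158 + 4 + 2*(-5 + 4)) - 45680 = (158 + 4 + 2*(-1)) - 45680 = (158 + 4 - 2) - 45680 = 160 - 45680 = -45520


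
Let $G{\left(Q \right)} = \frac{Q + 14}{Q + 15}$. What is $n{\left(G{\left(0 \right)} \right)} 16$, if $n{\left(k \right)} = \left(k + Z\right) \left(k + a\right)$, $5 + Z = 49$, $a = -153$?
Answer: $- \frac{24598304}{225} \approx -1.0933 \cdot 10^{5}$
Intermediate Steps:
$Z = 44$ ($Z = -5 + 49 = 44$)
$G{\left(Q \right)} = \frac{14 + Q}{15 + Q}$
$n{\left(k \right)} = \left(-153 + k\right) \left(44 + k\right)$ ($n{\left(k \right)} = \left(k + 44\right) \left(k - 153\right) = \left(44 + k\right) \left(-153 + k\right) = \left(-153 + k\right) \left(44 + k\right)$)
$n{\left(G{\left(0 \right)} \right)} 16 = \left(-6732 + \left(\frac{14 + 0}{15 + 0}\right)^{2} - 109 \frac{14 + 0}{15 + 0}\right) 16 = \left(-6732 + \left(\frac{1}{15} \cdot 14\right)^{2} - 109 \cdot \frac{1}{15} \cdot 14\right) 16 = \left(-6732 + \left(\frac{14}{15}\right)^{2} - \frac{1526}{15}\right) 16 = \left(-6732 + \frac{196}{225} - \frac{1526}{15}\right) 16 = \left(- \frac{1537394}{225}\right) 16 = - \frac{24598304}{225}$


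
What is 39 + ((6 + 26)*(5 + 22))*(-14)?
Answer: -12057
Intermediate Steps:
39 + ((6 + 26)*(5 + 22))*(-14) = 39 + (32*27)*(-14) = 39 + 864*(-14) = 39 - 12096 = -12057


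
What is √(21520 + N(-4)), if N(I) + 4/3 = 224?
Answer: 2*√48921/3 ≈ 147.45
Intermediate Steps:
N(I) = 668/3 (N(I) = -4/3 + 224 = 668/3)
√(21520 + N(-4)) = √(21520 + 668/3) = √(65228/3) = 2*√48921/3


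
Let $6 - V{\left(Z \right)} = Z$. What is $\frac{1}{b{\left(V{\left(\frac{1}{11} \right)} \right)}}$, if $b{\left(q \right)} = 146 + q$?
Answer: $\frac{11}{1671} \approx 0.0065829$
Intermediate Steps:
$V{\left(Z \right)} = 6 - Z$
$\frac{1}{b{\left(V{\left(\frac{1}{11} \right)} \right)}} = \frac{1}{146 + \left(6 - \frac{1}{11}\right)} = \frac{1}{146 + \frac{65}{11}} = \frac{1}{\frac{1671}{11}} = \frac{11}{1671}$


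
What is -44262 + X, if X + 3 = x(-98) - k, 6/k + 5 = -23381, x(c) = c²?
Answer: -405291070/11693 ≈ -34661.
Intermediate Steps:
k = -3/11693 (k = 6/(-5 - 23381) = 6/(-23386) = 6*(-1/23386) = -3/11693 ≈ -0.00025656)
X = 112264496/11693 (X = -3 + ((-98)² - 1*(-3/11693)) = -3 + (9604 + 3/11693) = -3 + 112299575/11693 = 112264496/11693 ≈ 9601.0)
-44262 + X = -44262 + 112264496/11693 = -405291070/11693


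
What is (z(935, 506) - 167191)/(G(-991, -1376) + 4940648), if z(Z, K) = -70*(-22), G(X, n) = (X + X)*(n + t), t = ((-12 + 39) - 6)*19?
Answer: -55217/2292354 ≈ -0.024087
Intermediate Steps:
t = 399 (t = (27 - 6)*19 = 21*19 = 399)
G(X, n) = 2*X*(399 + n) (G(X, n) = (X + X)*(n + 399) = (2*X)*(399 + n) = 2*X*(399 + n))
z(Z, K) = 1540
(z(935, 506) - 167191)/(G(-991, -1376) + 4940648) = (1540 - 167191)/(2*(-991)*(399 - 1376) + 4940648) = -165651/(2*(-991)*(-977) + 4940648) = -165651/(1936414 + 4940648) = -165651/6877062 = -165651*1/6877062 = -55217/2292354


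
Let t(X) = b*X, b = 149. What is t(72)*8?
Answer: 85824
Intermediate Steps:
t(X) = 149*X
t(72)*8 = (149*72)*8 = 10728*8 = 85824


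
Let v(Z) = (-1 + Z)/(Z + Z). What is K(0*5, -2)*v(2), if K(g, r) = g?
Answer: 0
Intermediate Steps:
v(Z) = (-1 + Z)/(2*Z) (v(Z) = (-1 + Z)/((2*Z)) = (-1 + Z)*(1/(2*Z)) = (-1 + Z)/(2*Z))
K(0*5, -2)*v(2) = (0*5)*((½)*(-1 + 2)/2) = 0*((½)*(½)*1) = 0*(¼) = 0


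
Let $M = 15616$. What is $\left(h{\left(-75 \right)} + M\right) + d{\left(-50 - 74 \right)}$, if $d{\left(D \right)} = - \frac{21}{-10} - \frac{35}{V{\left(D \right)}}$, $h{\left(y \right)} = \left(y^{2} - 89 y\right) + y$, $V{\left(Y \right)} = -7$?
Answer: $\frac{278481}{10} \approx 27848.0$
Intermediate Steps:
$h{\left(y \right)} = y^{2} - 88 y$
$d{\left(D \right)} = \frac{71}{10}$ ($d{\left(D \right)} = - \frac{21}{-10} - \frac{35}{-7} = \left(-21\right) \left(- \frac{1}{10}\right) - -5 = \frac{21}{10} + 5 = \frac{71}{10}$)
$\left(h{\left(-75 \right)} + M\right) + d{\left(-50 - 74 \right)} = \left(- 75 \left(-88 - 75\right) + 15616\right) + \frac{71}{10} = \left(\left(-75\right) \left(-163\right) + 15616\right) + \frac{71}{10} = \left(12225 + 15616\right) + \frac{71}{10} = 27841 + \frac{71}{10} = \frac{278481}{10}$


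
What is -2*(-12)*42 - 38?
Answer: 970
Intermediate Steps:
-2*(-12)*42 - 38 = 24*42 - 38 = 1008 - 38 = 970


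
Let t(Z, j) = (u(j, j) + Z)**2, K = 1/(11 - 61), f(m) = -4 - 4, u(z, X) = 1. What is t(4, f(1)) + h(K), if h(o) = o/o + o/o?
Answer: 27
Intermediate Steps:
f(m) = -8
K = -1/50 (K = 1/(-50) = -1/50 ≈ -0.020000)
t(Z, j) = (1 + Z)**2
h(o) = 2 (h(o) = 1 + 1 = 2)
t(4, f(1)) + h(K) = (1 + 4)**2 + 2 = 5**2 + 2 = 25 + 2 = 27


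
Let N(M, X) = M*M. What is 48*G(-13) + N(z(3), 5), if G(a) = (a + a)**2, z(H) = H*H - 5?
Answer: 32464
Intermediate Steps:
z(H) = -5 + H**2 (z(H) = H**2 - 5 = -5 + H**2)
N(M, X) = M**2
G(a) = 4*a**2 (G(a) = (2*a)**2 = 4*a**2)
48*G(-13) + N(z(3), 5) = 48*(4*(-13)**2) + (-5 + 3**2)**2 = 48*(4*169) + (-5 + 9)**2 = 48*676 + 4**2 = 32448 + 16 = 32464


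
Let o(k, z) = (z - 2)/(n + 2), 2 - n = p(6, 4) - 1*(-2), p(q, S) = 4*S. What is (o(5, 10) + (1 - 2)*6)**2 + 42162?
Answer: 2068054/49 ≈ 42205.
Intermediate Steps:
n = -16 (n = 2 - (4*4 - 1*(-2)) = 2 - (16 + 2) = 2 - 1*18 = 2 - 18 = -16)
o(k, z) = 1/7 - z/14 (o(k, z) = (z - 2)/(-16 + 2) = (-2 + z)/(-14) = (-2 + z)*(-1/14) = 1/7 - z/14)
(o(5, 10) + (1 - 2)*6)**2 + 42162 = ((1/7 - 1/14*10) + (1 - 2)*6)**2 + 42162 = ((1/7 - 5/7) - 1*6)**2 + 42162 = (-4/7 - 6)**2 + 42162 = (-46/7)**2 + 42162 = 2116/49 + 42162 = 2068054/49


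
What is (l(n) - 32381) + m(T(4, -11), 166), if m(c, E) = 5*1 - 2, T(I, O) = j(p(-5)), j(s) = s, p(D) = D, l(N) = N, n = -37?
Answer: -32415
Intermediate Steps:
T(I, O) = -5
m(c, E) = 3 (m(c, E) = 5 - 2 = 3)
(l(n) - 32381) + m(T(4, -11), 166) = (-37 - 32381) + 3 = -32418 + 3 = -32415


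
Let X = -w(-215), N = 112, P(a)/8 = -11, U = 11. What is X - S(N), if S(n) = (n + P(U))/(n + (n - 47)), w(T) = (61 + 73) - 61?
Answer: -4315/59 ≈ -73.136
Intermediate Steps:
P(a) = -88 (P(a) = 8*(-11) = -88)
w(T) = 73 (w(T) = 134 - 61 = 73)
S(n) = (-88 + n)/(-47 + 2*n) (S(n) = (n - 88)/(n + (n - 47)) = (-88 + n)/(n + (-47 + n)) = (-88 + n)/(-47 + 2*n))
X = -73 (X = -1*73 = -73)
X - S(N) = -73 - (-88 + 112)/(-47 + 2*112) = -73 - 24/(-47 + 224) = -73 - 24/177 = -73 - 1*8/59 = -73 - 8/59 = -4315/59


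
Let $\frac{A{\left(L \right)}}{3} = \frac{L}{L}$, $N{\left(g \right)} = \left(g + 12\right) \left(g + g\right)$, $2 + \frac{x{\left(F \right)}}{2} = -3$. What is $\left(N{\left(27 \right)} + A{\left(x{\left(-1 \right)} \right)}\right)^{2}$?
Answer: $4447881$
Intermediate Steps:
$x{\left(F \right)} = -10$ ($x{\left(F \right)} = -4 + 2 \left(-3\right) = -4 - 6 = -10$)
$N{\left(g \right)} = 2 g \left(12 + g\right)$ ($N{\left(g \right)} = \left(12 + g\right) 2 g = 2 g \left(12 + g\right)$)
$A{\left(L \right)} = 3$ ($A{\left(L \right)} = 3 \frac{L}{L} = 3 \cdot 1 = 3$)
$\left(N{\left(27 \right)} + A{\left(x{\left(-1 \right)} \right)}\right)^{2} = \left(2 \cdot 27 \left(12 + 27\right) + 3\right)^{2} = \left(2 \cdot 27 \cdot 39 + 3\right)^{2} = \left(2106 + 3\right)^{2} = 2109^{2} = 4447881$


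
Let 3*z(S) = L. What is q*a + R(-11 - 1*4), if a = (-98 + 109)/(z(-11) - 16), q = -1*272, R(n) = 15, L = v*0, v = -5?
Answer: 202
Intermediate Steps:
L = 0 (L = -5*0 = 0)
z(S) = 0 (z(S) = (⅓)*0 = 0)
q = -272
a = -11/16 (a = (-98 + 109)/(0 - 16) = 11/(-16) = 11*(-1/16) = -11/16 ≈ -0.68750)
q*a + R(-11 - 1*4) = -272*(-11/16) + 15 = 187 + 15 = 202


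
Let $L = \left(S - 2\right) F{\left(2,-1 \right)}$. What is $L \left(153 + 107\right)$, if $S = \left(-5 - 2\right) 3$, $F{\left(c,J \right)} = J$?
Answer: $5980$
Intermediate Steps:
$S = -21$ ($S = \left(-7\right) 3 = -21$)
$L = 23$ ($L = \left(-21 - 2\right) \left(-1\right) = \left(-23\right) \left(-1\right) = 23$)
$L \left(153 + 107\right) = 23 \left(153 + 107\right) = 23 \cdot 260 = 5980$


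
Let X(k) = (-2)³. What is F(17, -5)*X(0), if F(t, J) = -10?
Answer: 80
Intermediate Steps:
X(k) = -8
F(17, -5)*X(0) = -10*(-8) = 80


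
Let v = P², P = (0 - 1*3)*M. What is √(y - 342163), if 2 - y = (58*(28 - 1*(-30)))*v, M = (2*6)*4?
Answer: I*√70098065 ≈ 8372.5*I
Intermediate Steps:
M = 48 (M = 12*4 = 48)
P = -144 (P = (0 - 1*3)*48 = (0 - 3)*48 = -3*48 = -144)
v = 20736 (v = (-144)² = 20736)
y = -69755902 (y = 2 - 58*(28 - 1*(-30))*20736 = 2 - 58*(28 + 30)*20736 = 2 - 58*58*20736 = 2 - 3364*20736 = 2 - 1*69755904 = 2 - 69755904 = -69755902)
√(y - 342163) = √(-69755902 - 342163) = √(-70098065) = I*√70098065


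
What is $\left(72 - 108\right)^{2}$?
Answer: $1296$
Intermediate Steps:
$\left(72 - 108\right)^{2} = \left(-36\right)^{2} = 1296$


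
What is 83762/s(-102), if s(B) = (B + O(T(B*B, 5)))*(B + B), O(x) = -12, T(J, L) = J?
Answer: 41881/11628 ≈ 3.6017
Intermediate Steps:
s(B) = 2*B*(-12 + B) (s(B) = (B - 12)*(B + B) = (-12 + B)*(2*B) = 2*B*(-12 + B))
83762/s(-102) = 83762/((2*(-102)*(-12 - 102))) = 83762/((2*(-102)*(-114))) = 83762/23256 = 83762*(1/23256) = 41881/11628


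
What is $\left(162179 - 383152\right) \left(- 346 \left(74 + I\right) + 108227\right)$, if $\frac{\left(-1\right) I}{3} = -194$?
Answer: $26240322777$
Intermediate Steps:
$I = 582$ ($I = \left(-3\right) \left(-194\right) = 582$)
$\left(162179 - 383152\right) \left(- 346 \left(74 + I\right) + 108227\right) = \left(162179 - 383152\right) \left(- 346 \left(74 + 582\right) + 108227\right) = - 220973 \left(\left(-346\right) 656 + 108227\right) = - 220973 \left(-226976 + 108227\right) = \left(-220973\right) \left(-118749\right) = 26240322777$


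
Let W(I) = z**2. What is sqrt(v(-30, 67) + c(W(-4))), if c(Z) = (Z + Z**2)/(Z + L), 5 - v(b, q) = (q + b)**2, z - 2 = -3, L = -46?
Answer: I*sqrt(306910)/15 ≈ 36.933*I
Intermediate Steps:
z = -1 (z = 2 - 3 = -1)
v(b, q) = 5 - (b + q)**2 (v(b, q) = 5 - (q + b)**2 = 5 - (b + q)**2)
W(I) = 1 (W(I) = (-1)**2 = 1)
c(Z) = (Z + Z**2)/(-46 + Z) (c(Z) = (Z + Z**2)/(Z - 46) = (Z + Z**2)/(-46 + Z))
sqrt(v(-30, 67) + c(W(-4))) = sqrt((5 - (-30 + 67)**2) + 1*(1 + 1)/(-46 + 1)) = sqrt((5 - 1*37**2) + 1*2/(-45)) = sqrt((5 - 1*1369) + 1*(-1/45)*2) = sqrt((5 - 1369) - 2/45) = sqrt(-1364 - 2/45) = sqrt(-61382/45) = I*sqrt(306910)/15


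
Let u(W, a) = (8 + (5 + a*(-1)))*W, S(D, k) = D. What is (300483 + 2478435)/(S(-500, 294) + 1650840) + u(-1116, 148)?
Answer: 2891197713/19190 ≈ 1.5066e+5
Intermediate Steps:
u(W, a) = W*(13 - a) (u(W, a) = (8 + (5 - a))*W = (13 - a)*W = W*(13 - a))
(300483 + 2478435)/(S(-500, 294) + 1650840) + u(-1116, 148) = (300483 + 2478435)/(-500 + 1650840) - 1116*(13 - 1*148) = 2778918/1650340 - 1116*(13 - 148) = 2778918*(1/1650340) - 1116*(-135) = 32313/19190 + 150660 = 2891197713/19190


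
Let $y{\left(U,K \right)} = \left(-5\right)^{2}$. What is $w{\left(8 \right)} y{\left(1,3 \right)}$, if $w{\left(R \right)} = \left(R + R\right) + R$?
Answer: $600$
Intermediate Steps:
$y{\left(U,K \right)} = 25$
$w{\left(R \right)} = 3 R$ ($w{\left(R \right)} = 2 R + R = 3 R$)
$w{\left(8 \right)} y{\left(1,3 \right)} = 3 \cdot 8 \cdot 25 = 24 \cdot 25 = 600$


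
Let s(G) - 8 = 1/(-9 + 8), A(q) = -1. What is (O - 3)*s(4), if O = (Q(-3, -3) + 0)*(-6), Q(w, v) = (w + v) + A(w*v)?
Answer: 273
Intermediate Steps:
Q(w, v) = -1 + v + w (Q(w, v) = (w + v) - 1 = (v + w) - 1 = -1 + v + w)
O = 42 (O = ((-1 - 3 - 3) + 0)*(-6) = (-7 + 0)*(-6) = -7*(-6) = 42)
s(G) = 7 (s(G) = 8 + 1/(-9 + 8) = 8 + 1/(-1) = 8 - 1 = 7)
(O - 3)*s(4) = (42 - 3)*7 = 39*7 = 273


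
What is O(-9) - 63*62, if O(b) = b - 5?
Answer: -3920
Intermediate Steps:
O(b) = -5 + b
O(-9) - 63*62 = (-5 - 9) - 63*62 = -14 - 3906 = -3920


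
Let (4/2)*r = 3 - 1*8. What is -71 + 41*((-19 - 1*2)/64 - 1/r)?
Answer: -21777/320 ≈ -68.053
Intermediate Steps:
r = -5/2 (r = (3 - 1*8)/2 = (3 - 8)/2 = (½)*(-5) = -5/2 ≈ -2.5000)
-71 + 41*((-19 - 1*2)/64 - 1/r) = -71 + 41*((-19 - 1*2)/64 - 1/(-5/2)) = -71 + 41*((-19 - 2)*(1/64) - 1*(-⅖)) = -71 + 41*(-21*1/64 + ⅖) = -71 + 41*(-21/64 + ⅖) = -71 + 41*(23/320) = -71 + 943/320 = -21777/320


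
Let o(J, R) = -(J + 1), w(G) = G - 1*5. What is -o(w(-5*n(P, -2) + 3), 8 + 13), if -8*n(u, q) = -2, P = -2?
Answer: -9/4 ≈ -2.2500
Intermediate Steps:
n(u, q) = ¼ (n(u, q) = -⅛*(-2) = ¼)
w(G) = -5 + G (w(G) = G - 5 = -5 + G)
o(J, R) = -1 - J (o(J, R) = -(1 + J) = -1 - J)
-o(w(-5*n(P, -2) + 3), 8 + 13) = -(-1 - (-5 + (-5*¼ + 3))) = -(-1 - (-5 + (-5/4 + 3))) = -(-1 - (-5 + 7/4)) = -(-1 - 1*(-13/4)) = -(-1 + 13/4) = -1*9/4 = -9/4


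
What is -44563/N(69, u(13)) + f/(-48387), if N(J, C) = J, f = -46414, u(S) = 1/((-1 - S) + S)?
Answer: -717689105/1112901 ≈ -644.88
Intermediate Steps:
u(S) = -1 (u(S) = 1/(-1) = -1)
-44563/N(69, u(13)) + f/(-48387) = -44563/69 - 46414/(-48387) = -44563*1/69 - 46414*(-1/48387) = -44563/69 + 46414/48387 = -717689105/1112901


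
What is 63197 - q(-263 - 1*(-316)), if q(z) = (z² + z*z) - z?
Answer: 57632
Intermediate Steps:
q(z) = -z + 2*z² (q(z) = (z² + z²) - z = 2*z² - z = -z + 2*z²)
63197 - q(-263 - 1*(-316)) = 63197 - (-263 - 1*(-316))*(-1 + 2*(-263 - 1*(-316))) = 63197 - (-263 + 316)*(-1 + 2*(-263 + 316)) = 63197 - 53*(-1 + 2*53) = 63197 - 53*(-1 + 106) = 63197 - 53*105 = 63197 - 1*5565 = 63197 - 5565 = 57632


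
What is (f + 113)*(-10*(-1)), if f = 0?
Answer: 1130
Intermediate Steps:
(f + 113)*(-10*(-1)) = (0 + 113)*(-10*(-1)) = 113*10 = 1130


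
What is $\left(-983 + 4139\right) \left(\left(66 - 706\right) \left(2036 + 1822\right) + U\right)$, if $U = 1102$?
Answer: $-7789064808$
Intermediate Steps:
$\left(-983 + 4139\right) \left(\left(66 - 706\right) \left(2036 + 1822\right) + U\right) = \left(-983 + 4139\right) \left(\left(66 - 706\right) \left(2036 + 1822\right) + 1102\right) = 3156 \left(\left(-640\right) 3858 + 1102\right) = 3156 \left(-2469120 + 1102\right) = 3156 \left(-2468018\right) = -7789064808$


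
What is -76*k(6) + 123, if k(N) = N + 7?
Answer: -865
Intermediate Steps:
k(N) = 7 + N
-76*k(6) + 123 = -76*(7 + 6) + 123 = -76*13 + 123 = -988 + 123 = -865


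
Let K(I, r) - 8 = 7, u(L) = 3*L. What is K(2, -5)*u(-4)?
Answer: -180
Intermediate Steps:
K(I, r) = 15 (K(I, r) = 8 + 7 = 15)
K(2, -5)*u(-4) = 15*(3*(-4)) = 15*(-12) = -180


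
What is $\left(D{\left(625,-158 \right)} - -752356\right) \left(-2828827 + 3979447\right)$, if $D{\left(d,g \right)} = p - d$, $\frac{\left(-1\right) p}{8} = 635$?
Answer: $859111573620$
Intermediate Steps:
$p = -5080$ ($p = \left(-8\right) 635 = -5080$)
$D{\left(d,g \right)} = -5080 - d$
$\left(D{\left(625,-158 \right)} - -752356\right) \left(-2828827 + 3979447\right) = \left(\left(-5080 - 625\right) - -752356\right) \left(-2828827 + 3979447\right) = \left(\left(-5080 - 625\right) + \left(-531765 + 1284121\right)\right) 1150620 = \left(-5705 + 752356\right) 1150620 = 746651 \cdot 1150620 = 859111573620$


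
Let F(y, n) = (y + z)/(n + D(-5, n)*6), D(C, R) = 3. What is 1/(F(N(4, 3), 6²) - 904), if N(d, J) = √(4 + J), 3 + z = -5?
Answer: -878832/794594323 - 18*√7/794594323 ≈ -0.0011061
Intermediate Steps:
z = -8 (z = -3 - 5 = -8)
F(y, n) = (-8 + y)/(18 + n) (F(y, n) = (y - 8)/(n + 3*6) = (-8 + y)/(n + 18) = (-8 + y)/(18 + n))
1/(F(N(4, 3), 6²) - 904) = 1/((-8 + √(4 + 3))/(18 + 6²) - 904) = 1/((-8 + √7)/(18 + 36) - 904) = 1/((-8 + √7)/54 - 904) = 1/((-4/27 + √7/54) - 904) = 1/(-24412/27 + √7/54)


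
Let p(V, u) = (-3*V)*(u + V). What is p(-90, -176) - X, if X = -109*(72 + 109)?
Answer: -52091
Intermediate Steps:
p(V, u) = -3*V*(V + u) (p(V, u) = (-3*V)*(V + u) = -3*V*(V + u))
X = -19729 (X = -109*181 = -19729)
p(-90, -176) - X = -3*(-90)*(-90 - 176) - 1*(-19729) = -3*(-90)*(-266) + 19729 = -71820 + 19729 = -52091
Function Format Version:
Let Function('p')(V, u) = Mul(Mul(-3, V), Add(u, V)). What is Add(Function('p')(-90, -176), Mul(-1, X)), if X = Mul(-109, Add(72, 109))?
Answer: -52091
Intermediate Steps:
Function('p')(V, u) = Mul(-3, V, Add(V, u)) (Function('p')(V, u) = Mul(Mul(-3, V), Add(V, u)) = Mul(-3, V, Add(V, u)))
X = -19729 (X = Mul(-109, 181) = -19729)
Add(Function('p')(-90, -176), Mul(-1, X)) = Add(Mul(-3, -90, Add(-90, -176)), Mul(-1, -19729)) = Add(Mul(-3, -90, -266), 19729) = Add(-71820, 19729) = -52091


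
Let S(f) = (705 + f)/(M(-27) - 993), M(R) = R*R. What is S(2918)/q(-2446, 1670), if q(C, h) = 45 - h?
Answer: 3623/429000 ≈ 0.0084452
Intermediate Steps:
M(R) = R²
S(f) = -235/88 - f/264 (S(f) = (705 + f)/((-27)² - 993) = (705 + f)/(729 - 993) = (705 + f)/(-264) = (705 + f)*(-1/264) = -235/88 - f/264)
S(2918)/q(-2446, 1670) = (-235/88 - 1/264*2918)/(45 - 1*1670) = (-235/88 - 1459/132)/(45 - 1670) = -3623/264/(-1625) = -3623/264*(-1/1625) = 3623/429000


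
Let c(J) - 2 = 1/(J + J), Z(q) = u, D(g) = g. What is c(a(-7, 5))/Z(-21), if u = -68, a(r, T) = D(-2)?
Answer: -7/272 ≈ -0.025735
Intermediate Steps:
a(r, T) = -2
Z(q) = -68
c(J) = 2 + 1/(2*J) (c(J) = 2 + 1/(J + J) = 2 + 1/(2*J))
c(a(-7, 5))/Z(-21) = (2 + (½)/(-2))/(-68) = (2 + (½)*(-½))*(-1/68) = (2 - ¼)*(-1/68) = (7/4)*(-1/68) = -7/272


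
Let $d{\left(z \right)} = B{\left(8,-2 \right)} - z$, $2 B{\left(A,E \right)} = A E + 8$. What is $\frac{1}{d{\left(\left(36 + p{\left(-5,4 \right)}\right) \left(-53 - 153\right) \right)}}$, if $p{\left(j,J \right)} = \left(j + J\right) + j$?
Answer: $\frac{1}{6176} \approx 0.00016192$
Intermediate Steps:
$p{\left(j,J \right)} = J + 2 j$ ($p{\left(j,J \right)} = \left(J + j\right) + j = J + 2 j$)
$B{\left(A,E \right)} = 4 + \frac{A E}{2}$ ($B{\left(A,E \right)} = \frac{A E + 8}{2} = \frac{8 + A E}{2} = 4 + \frac{A E}{2}$)
$d{\left(z \right)} = -4 - z$ ($d{\left(z \right)} = \left(4 + \frac{1}{2} \cdot 8 \left(-2\right)\right) - z = \left(4 - 8\right) - z = -4 - z$)
$\frac{1}{d{\left(\left(36 + p{\left(-5,4 \right)}\right) \left(-53 - 153\right) \right)}} = \frac{1}{-4 - \left(36 + \left(4 + 2 \left(-5\right)\right)\right) \left(-53 - 153\right)} = \frac{1}{-4 - \left(36 + \left(4 - 10\right)\right) \left(-206\right)} = \frac{1}{-4 - \left(36 - 6\right) \left(-206\right)} = \frac{1}{-4 - 30 \left(-206\right)} = \frac{1}{-4 - -6180} = \frac{1}{-4 + 6180} = \frac{1}{6176}$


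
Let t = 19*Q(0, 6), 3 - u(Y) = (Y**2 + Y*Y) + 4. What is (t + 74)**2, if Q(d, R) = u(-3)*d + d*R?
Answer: 5476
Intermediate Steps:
u(Y) = -1 - 2*Y**2 (u(Y) = 3 - ((Y**2 + Y*Y) + 4) = 3 - ((Y**2 + Y**2) + 4) = 3 - (2*Y**2 + 4) = 3 - (4 + 2*Y**2) = 3 + (-4 - 2*Y**2) = -1 - 2*Y**2)
Q(d, R) = -19*d + R*d (Q(d, R) = (-1 - 2*(-3)**2)*d + d*R = (-1 - 2*9)*d + R*d = (-1 - 18)*d + R*d = -19*d + R*d)
t = 0 (t = 19*(0*(-19 + 6)) = 19*(0*(-13)) = 19*0 = 0)
(t + 74)**2 = (0 + 74)**2 = 74**2 = 5476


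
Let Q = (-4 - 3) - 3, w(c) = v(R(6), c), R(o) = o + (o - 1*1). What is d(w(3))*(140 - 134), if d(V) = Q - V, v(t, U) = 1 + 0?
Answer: -66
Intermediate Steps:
R(o) = -1 + 2*o (R(o) = o + (o - 1) = o + (-1 + o) = -1 + 2*o)
v(t, U) = 1
w(c) = 1
Q = -10 (Q = -7 - 3 = -10)
d(V) = -10 - V
d(w(3))*(140 - 134) = (-10 - 1*1)*(140 - 134) = (-10 - 1)*6 = -11*6 = -66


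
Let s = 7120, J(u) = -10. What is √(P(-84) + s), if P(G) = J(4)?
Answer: 3*√790 ≈ 84.321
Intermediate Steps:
P(G) = -10
√(P(-84) + s) = √(-10 + 7120) = √7110 = 3*√790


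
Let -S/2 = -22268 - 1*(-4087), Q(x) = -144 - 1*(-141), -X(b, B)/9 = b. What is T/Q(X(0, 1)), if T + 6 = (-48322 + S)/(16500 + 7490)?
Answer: 15590/7197 ≈ 2.1662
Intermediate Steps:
X(b, B) = -9*b
Q(x) = -3 (Q(x) = -144 + 141 = -3)
S = 36362 (S = -2*(-22268 - 1*(-4087)) = -2*(-22268 + 4087) = -2*(-18181) = 36362)
T = -15590/2399 (T = -6 + (-48322 + 36362)/(16500 + 7490) = -6 - 11960/23990 = -6 - 11960*1/23990 = -6 - 1196/2399 = -15590/2399 ≈ -6.4985)
T/Q(X(0, 1)) = -15590/2399/(-3) = -15590/2399*(-⅓) = 15590/7197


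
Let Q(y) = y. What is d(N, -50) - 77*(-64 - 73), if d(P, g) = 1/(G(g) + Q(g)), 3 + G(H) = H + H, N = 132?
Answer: 1613996/153 ≈ 10549.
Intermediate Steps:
G(H) = -3 + 2*H (G(H) = -3 + (H + H) = -3 + 2*H)
d(P, g) = 1/(-3 + 3*g) (d(P, g) = 1/((-3 + 2*g) + g) = 1/(-3 + 3*g))
d(N, -50) - 77*(-64 - 73) = 1/(3*(-1 - 50)) - 77*(-64 - 73) = (⅓)/(-51) - 77*(-137) = (⅓)*(-1/51) + 10549 = -1/153 + 10549 = 1613996/153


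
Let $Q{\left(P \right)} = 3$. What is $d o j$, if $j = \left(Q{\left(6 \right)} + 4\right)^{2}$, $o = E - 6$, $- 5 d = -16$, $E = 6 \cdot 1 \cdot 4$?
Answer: $\frac{14112}{5} \approx 2822.4$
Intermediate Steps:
$E = 24$ ($E = 6 \cdot 4 = 24$)
$d = \frac{16}{5}$ ($d = \left(- \frac{1}{5}\right) \left(-16\right) = \frac{16}{5} \approx 3.2$)
$o = 18$ ($o = 24 - 6 = 18$)
$j = 49$ ($j = \left(3 + 4\right)^{2} = 7^{2} = 49$)
$d o j = \frac{16}{5} \cdot 18 \cdot 49 = \frac{288}{5} \cdot 49 = \frac{14112}{5}$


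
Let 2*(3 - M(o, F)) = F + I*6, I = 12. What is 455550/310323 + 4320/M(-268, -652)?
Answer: 491357170/30308213 ≈ 16.212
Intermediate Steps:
M(o, F) = -33 - F/2 (M(o, F) = 3 - (F + 12*6)/2 = 3 - (F + 72)/2 = 3 - (72 + F)/2 = 3 + (-36 - F/2) = -33 - F/2)
455550/310323 + 4320/M(-268, -652) = 455550/310323 + 4320/(-33 - ½*(-652)) = 455550*(1/310323) + 4320/(-33 + 326) = 151850/103441 + 4320/293 = 491357170/30308213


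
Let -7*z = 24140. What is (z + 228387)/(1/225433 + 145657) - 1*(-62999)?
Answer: 14480754575114003/229851261374 ≈ 63001.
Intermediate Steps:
z = -24140/7 (z = -1/7*24140 = -24140/7 ≈ -3448.6)
(z + 228387)/(1/225433 + 145657) - 1*(-62999) = (-24140/7 + 228387)/(1/225433 + 145657) - 1*(-62999) = 1574569/(7*(1/225433 + 145657)) + 62999 = 1574569/(7*(32835894482/225433)) + 62999 = (1574569/7)*(225433/32835894482) + 62999 = 354959813377/229851261374 + 62999 = 14480754575114003/229851261374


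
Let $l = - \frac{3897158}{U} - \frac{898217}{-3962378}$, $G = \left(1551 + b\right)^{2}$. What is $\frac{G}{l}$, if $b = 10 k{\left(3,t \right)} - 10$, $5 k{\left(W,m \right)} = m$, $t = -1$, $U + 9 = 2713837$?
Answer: $- \frac{3183651162398403333}{1625550834631} \approx -1.9585 \cdot 10^{6}$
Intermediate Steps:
$U = 2713828$ ($U = -9 + 2713837 = 2713828$)
$k{\left(W,m \right)} = \frac{m}{5}$
$b = -12$ ($b = 10 \cdot \frac{1}{5} \left(-1\right) - 10 = 10 \left(- \frac{1}{5}\right) - 10 = -2 - 10 = -12$)
$G = 2368521$ ($G = \left(1551 - 12\right)^{2} = 1539^{2} = 2368521$)
$l = - \frac{1625550834631}{1344151545373}$ ($l = - \frac{3897158}{2713828} - \frac{898217}{-3962378} = \left(-3897158\right) \frac{1}{2713828} - - \frac{898217}{3962378} = - \frac{1948579}{1356914} + \frac{898217}{3962378} = - \frac{1625550834631}{1344151545373} \approx -1.2094$)
$\frac{G}{l} = \frac{2368521}{- \frac{1625550834631}{1344151545373}} = 2368521 \left(- \frac{1344151545373}{1625550834631}\right) = - \frac{3183651162398403333}{1625550834631}$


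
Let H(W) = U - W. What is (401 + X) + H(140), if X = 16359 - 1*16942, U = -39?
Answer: -361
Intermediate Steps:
H(W) = -39 - W
X = -583 (X = 16359 - 16942 = -583)
(401 + X) + H(140) = (401 - 583) + (-39 - 1*140) = -182 + (-39 - 140) = -182 - 179 = -361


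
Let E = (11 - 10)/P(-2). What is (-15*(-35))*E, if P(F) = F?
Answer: -525/2 ≈ -262.50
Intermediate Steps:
E = -1/2 (E = (11 - 10)/(-2) = 1*(-1/2) = -1/2 ≈ -0.50000)
(-15*(-35))*E = -15*(-35)*(-1/2) = 525*(-1/2) = -525/2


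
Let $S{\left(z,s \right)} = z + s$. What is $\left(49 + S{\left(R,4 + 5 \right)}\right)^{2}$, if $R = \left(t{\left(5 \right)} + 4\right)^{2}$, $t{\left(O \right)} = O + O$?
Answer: $64516$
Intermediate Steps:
$t{\left(O \right)} = 2 O$
$R = 196$ ($R = \left(2 \cdot 5 + 4\right)^{2} = \left(10 + 4\right)^{2} = 14^{2} = 196$)
$S{\left(z,s \right)} = s + z$
$\left(49 + S{\left(R,4 + 5 \right)}\right)^{2} = \left(49 + \left(\left(4 + 5\right) + 196\right)\right)^{2} = \left(49 + \left(9 + 196\right)\right)^{2} = \left(49 + 205\right)^{2} = 254^{2} = 64516$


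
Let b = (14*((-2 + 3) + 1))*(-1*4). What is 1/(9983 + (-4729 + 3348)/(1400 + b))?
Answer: 1288/12856723 ≈ 0.00010018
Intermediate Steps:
b = -112 (b = (14*(1 + 1))*(-4) = (14*2)*(-4) = 28*(-4) = -112)
1/(9983 + (-4729 + 3348)/(1400 + b)) = 1/(9983 + (-4729 + 3348)/(1400 - 112)) = 1/(9983 - 1381/1288) = 1/(12856723/1288) = 1288/12856723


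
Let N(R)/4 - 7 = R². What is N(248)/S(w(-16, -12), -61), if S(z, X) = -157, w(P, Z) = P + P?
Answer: -246044/157 ≈ -1567.2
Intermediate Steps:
w(P, Z) = 2*P
N(R) = 28 + 4*R²
N(248)/S(w(-16, -12), -61) = (28 + 4*248²)/(-157) = (28 + 4*61504)*(-1/157) = (28 + 246016)*(-1/157) = 246044*(-1/157) = -246044/157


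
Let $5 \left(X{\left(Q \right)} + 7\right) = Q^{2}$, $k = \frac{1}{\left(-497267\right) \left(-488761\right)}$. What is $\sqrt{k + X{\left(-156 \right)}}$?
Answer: $\frac{2 \sqrt{1794347385685073205255433255}}{1215223580935} \approx 69.715$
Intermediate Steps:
$k = \frac{1}{243044716187}$ ($k = \left(- \frac{1}{497267}\right) \left(- \frac{1}{488761}\right) = \frac{1}{243044716187} \approx 4.1145 \cdot 10^{-12}$)
$X{\left(Q \right)} = -7 + \frac{Q^{2}}{5}$
$\sqrt{k + X{\left(-156 \right)}} = \sqrt{\frac{1}{243044716187} - \left(7 - \frac{\left(-156\right)^{2}}{5}\right)} = \sqrt{\frac{1}{243044716187} + \left(-7 + \frac{1}{5} \cdot 24336\right)} = \sqrt{\frac{1}{243044716187} + \left(-7 + \frac{24336}{5}\right)} = \sqrt{\frac{1}{243044716187} + \frac{24301}{5}} = \sqrt{\frac{5906229648060292}{1215223580935}} = \frac{2 \sqrt{1794347385685073205255433255}}{1215223580935}$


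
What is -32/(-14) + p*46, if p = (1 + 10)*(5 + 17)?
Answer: 77940/7 ≈ 11134.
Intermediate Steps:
p = 242 (p = 11*22 = 242)
-32/(-14) + p*46 = -32/(-14) + 242*46 = -32*(-1/14) + 11132 = 16/7 + 11132 = 77940/7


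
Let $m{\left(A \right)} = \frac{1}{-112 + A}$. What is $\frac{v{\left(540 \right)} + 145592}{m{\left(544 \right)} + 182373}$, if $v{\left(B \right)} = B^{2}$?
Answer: $\frac{188866944}{78785137} \approx 2.3972$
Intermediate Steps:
$\frac{v{\left(540 \right)} + 145592}{m{\left(544 \right)} + 182373} = \frac{540^{2} + 145592}{\frac{1}{-112 + 544} + 182373} = \frac{291600 + 145592}{\frac{1}{432} + 182373} = \frac{437192}{\frac{1}{432} + 182373} = \frac{437192}{\frac{78785137}{432}} = 437192 \cdot \frac{432}{78785137} = \frac{188866944}{78785137}$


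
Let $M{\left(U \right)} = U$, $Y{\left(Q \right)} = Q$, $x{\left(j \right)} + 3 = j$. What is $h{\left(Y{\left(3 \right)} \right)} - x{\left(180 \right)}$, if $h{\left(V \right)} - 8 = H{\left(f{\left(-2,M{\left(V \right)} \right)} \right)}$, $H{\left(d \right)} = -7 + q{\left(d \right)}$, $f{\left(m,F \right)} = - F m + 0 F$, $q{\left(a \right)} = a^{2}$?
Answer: $-140$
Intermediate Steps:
$x{\left(j \right)} = -3 + j$
$f{\left(m,F \right)} = - F m$ ($f{\left(m,F \right)} = - F m + 0 = - F m$)
$H{\left(d \right)} = -7 + d^{2}$
$h{\left(V \right)} = 1 + 4 V^{2}$ ($h{\left(V \right)} = 8 + \left(-7 + \left(\left(-1\right) V \left(-2\right)\right)^{2}\right) = 8 + \left(-7 + \left(2 V\right)^{2}\right) = 8 + \left(-7 + 4 V^{2}\right) = 1 + 4 V^{2}$)
$h{\left(Y{\left(3 \right)} \right)} - x{\left(180 \right)} = \left(1 + 4 \cdot 3^{2}\right) - \left(-3 + 180\right) = \left(1 + 4 \cdot 9\right) - 177 = \left(1 + 36\right) - 177 = 37 - 177 = -140$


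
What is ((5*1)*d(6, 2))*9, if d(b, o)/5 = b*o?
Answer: 2700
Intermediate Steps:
d(b, o) = 5*b*o (d(b, o) = 5*(b*o) = 5*b*o)
((5*1)*d(6, 2))*9 = ((5*1)*(5*6*2))*9 = (5*60)*9 = 300*9 = 2700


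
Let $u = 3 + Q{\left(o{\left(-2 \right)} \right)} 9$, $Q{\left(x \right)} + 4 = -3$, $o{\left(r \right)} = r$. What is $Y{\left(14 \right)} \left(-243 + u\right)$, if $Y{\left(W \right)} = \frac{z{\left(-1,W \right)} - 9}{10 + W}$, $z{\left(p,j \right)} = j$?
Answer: $- \frac{505}{8} \approx -63.125$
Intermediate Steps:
$Q{\left(x \right)} = -7$ ($Q{\left(x \right)} = -4 - 3 = -7$)
$u = -60$ ($u = 3 - 63 = -60$)
$Y{\left(W \right)} = \frac{-9 + W}{10 + W}$ ($Y{\left(W \right)} = \frac{W - 9}{10 + W} = \frac{-9 + W}{10 + W}$)
$Y{\left(14 \right)} \left(-243 + u\right) = \frac{-9 + 14}{10 + 14} \left(-243 - 60\right) = \frac{1}{24} \cdot 5 \left(-303\right) = \frac{5}{24} \left(-303\right) = - \frac{505}{8}$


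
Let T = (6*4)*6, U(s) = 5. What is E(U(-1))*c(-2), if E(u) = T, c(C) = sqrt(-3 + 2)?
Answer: 144*I ≈ 144.0*I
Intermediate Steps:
c(C) = I (c(C) = sqrt(-1) = I)
T = 144 (T = 24*6 = 144)
E(u) = 144
E(U(-1))*c(-2) = 144*I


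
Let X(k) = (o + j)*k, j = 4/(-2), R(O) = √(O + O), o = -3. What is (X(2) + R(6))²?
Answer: 112 - 40*√3 ≈ 42.718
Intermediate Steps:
R(O) = √2*√O (R(O) = √(2*O) = √2*√O)
j = -2 (j = 4*(-½) = -2)
X(k) = -5*k (X(k) = (-3 - 2)*k = -5*k)
(X(2) + R(6))² = (-5*2 + √2*√6)² = (-10 + 2*√3)²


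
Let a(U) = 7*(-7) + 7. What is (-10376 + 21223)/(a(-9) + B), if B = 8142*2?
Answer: 10847/16242 ≈ 0.66784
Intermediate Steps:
B = 16284
a(U) = -42 (a(U) = -49 + 7 = -42)
(-10376 + 21223)/(a(-9) + B) = (-10376 + 21223)/(-42 + 16284) = 10847/16242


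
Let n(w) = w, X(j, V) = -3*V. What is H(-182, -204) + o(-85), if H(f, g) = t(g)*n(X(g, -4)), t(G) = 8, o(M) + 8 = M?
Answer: 3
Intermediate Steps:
o(M) = -8 + M
H(f, g) = 96 (H(f, g) = 8*(-3*(-4)) = 8*12 = 96)
H(-182, -204) + o(-85) = 96 + (-8 - 85) = 96 - 93 = 3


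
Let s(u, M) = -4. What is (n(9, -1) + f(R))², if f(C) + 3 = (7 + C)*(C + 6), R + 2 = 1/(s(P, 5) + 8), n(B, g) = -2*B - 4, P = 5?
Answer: 1849/256 ≈ 7.2227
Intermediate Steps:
n(B, g) = -4 - 2*B
R = -7/4 (R = -2 + 1/(-4 + 8) = -2 + 1/4 = -2 + ¼ = -7/4 ≈ -1.7500)
f(C) = -3 + (6 + C)*(7 + C) (f(C) = -3 + (7 + C)*(C + 6) = -3 + (7 + C)*(6 + C) = -3 + (6 + C)*(7 + C))
(n(9, -1) + f(R))² = ((-4 - 2*9) + (39 + (-7/4)² + 13*(-7/4)))² = ((-4 - 18) + (39 + 49/16 - 91/4))² = (-22 + 309/16)² = (-43/16)² = 1849/256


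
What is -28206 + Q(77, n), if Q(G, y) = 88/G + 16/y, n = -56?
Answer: -197436/7 ≈ -28205.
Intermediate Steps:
Q(G, y) = 16/y + 88/G
-28206 + Q(77, n) = -28206 + (16/(-56) + 88/77) = -28206 + (16*(-1/56) + 88*(1/77)) = -28206 + (-2/7 + 8/7) = -28206 + 6/7 = -197436/7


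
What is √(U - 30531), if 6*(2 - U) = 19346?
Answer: 2*I*√75945/3 ≈ 183.72*I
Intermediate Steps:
U = -9667/3 (U = 2 - ⅙*19346 = 2 - 9673/3 = -9667/3 ≈ -3222.3)
√(U - 30531) = √(-9667/3 - 30531) = √(-101260/3) = 2*I*√75945/3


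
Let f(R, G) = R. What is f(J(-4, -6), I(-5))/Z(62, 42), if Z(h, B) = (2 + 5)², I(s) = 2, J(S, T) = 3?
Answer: 3/49 ≈ 0.061224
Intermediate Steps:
Z(h, B) = 49 (Z(h, B) = 7² = 49)
f(J(-4, -6), I(-5))/Z(62, 42) = 3/49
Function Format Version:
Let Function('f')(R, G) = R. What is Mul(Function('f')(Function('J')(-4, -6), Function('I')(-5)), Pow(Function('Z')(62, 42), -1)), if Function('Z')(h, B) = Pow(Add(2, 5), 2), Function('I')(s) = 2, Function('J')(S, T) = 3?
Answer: Rational(3, 49) ≈ 0.061224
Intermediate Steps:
Function('Z')(h, B) = 49 (Function('Z')(h, B) = Pow(7, 2) = 49)
Mul(Function('f')(Function('J')(-4, -6), Function('I')(-5)), Pow(Function('Z')(62, 42), -1)) = Mul(3, Pow(49, -1)) = Mul(3, Rational(1, 49)) = Rational(3, 49)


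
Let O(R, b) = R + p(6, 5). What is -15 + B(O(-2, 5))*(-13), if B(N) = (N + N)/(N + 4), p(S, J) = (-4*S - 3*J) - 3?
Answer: -218/5 ≈ -43.600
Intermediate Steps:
p(S, J) = -3 - 4*S - 3*J
O(R, b) = -42 + R (O(R, b) = R + (-3 - 4*6 - 3*5) = R + (-3 - 24 - 15) = R - 42 = -42 + R)
B(N) = 2*N/(4 + N) (B(N) = (2*N)/(4 + N) = 2*N/(4 + N))
-15 + B(O(-2, 5))*(-13) = -15 + (2*(-42 - 2)/(4 + (-42 - 2)))*(-13) = -15 + (2*(-44)/(4 - 44))*(-13) = -15 + (2*(-44)/(-40))*(-13) = -15 + (2*(-44)*(-1/40))*(-13) = -15 + (11/5)*(-13) = -15 - 143/5 = -218/5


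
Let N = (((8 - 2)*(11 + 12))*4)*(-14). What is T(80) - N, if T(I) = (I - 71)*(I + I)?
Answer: 9168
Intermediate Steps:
T(I) = 2*I*(-71 + I) (T(I) = (-71 + I)*(2*I) = 2*I*(-71 + I))
N = -7728 (N = ((6*23)*4)*(-14) = (138*4)*(-14) = 552*(-14) = -7728)
T(80) - N = 2*80*(-71 + 80) - 1*(-7728) = 2*80*9 + 7728 = 1440 + 7728 = 9168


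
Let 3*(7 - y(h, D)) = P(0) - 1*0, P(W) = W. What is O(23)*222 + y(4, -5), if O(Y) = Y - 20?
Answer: 673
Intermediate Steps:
O(Y) = -20 + Y
y(h, D) = 7 (y(h, D) = 7 - (0 - 1*0)/3 = 7 - (0 + 0)/3 = 7 - ⅓*0 = 7 + 0 = 7)
O(23)*222 + y(4, -5) = (-20 + 23)*222 + 7 = 3*222 + 7 = 666 + 7 = 673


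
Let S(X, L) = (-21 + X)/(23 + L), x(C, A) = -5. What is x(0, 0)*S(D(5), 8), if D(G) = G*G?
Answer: -20/31 ≈ -0.64516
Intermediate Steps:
D(G) = G²
S(X, L) = (-21 + X)/(23 + L)
x(0, 0)*S(D(5), 8) = -5*(-21 + 5²)/(23 + 8) = -5*(-21 + 25)/31 = -5*4/31 = -20/31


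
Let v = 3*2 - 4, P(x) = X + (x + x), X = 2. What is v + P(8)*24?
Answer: 434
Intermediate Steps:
P(x) = 2 + 2*x (P(x) = 2 + (x + x) = 2 + 2*x)
v = 2 (v = 6 - 4 = 2)
v + P(8)*24 = 2 + (2 + 2*8)*24 = 2 + (2 + 16)*24 = 2 + 18*24 = 2 + 432 = 434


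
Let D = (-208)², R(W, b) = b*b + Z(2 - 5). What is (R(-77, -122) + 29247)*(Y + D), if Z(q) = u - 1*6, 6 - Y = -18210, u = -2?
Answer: 2712682040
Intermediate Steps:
Y = 18216 (Y = 6 - 1*(-18210) = 6 + 18210 = 18216)
Z(q) = -8 (Z(q) = -2 - 1*6 = -2 - 6 = -8)
R(W, b) = -8 + b² (R(W, b) = b*b - 8 = b² - 8 = -8 + b²)
D = 43264
(R(-77, -122) + 29247)*(Y + D) = ((-8 + (-122)²) + 29247)*(18216 + 43264) = ((-8 + 14884) + 29247)*61480 = (14876 + 29247)*61480 = 44123*61480 = 2712682040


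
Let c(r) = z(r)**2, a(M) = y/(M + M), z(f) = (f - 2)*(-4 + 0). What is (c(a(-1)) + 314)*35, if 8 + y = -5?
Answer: 22330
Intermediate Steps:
y = -13 (y = -8 - 5 = -13)
z(f) = 8 - 4*f (z(f) = (-2 + f)*(-4) = 8 - 4*f)
a(M) = -13/(2*M) (a(M) = -13/(M + M) = -13*1/(2*M) = -13/(2*M))
c(r) = (8 - 4*r)**2
(c(a(-1)) + 314)*35 = (16*(-2 - 13/2/(-1))**2 + 314)*35 = (16*(-2 - 13/2*(-1))**2 + 314)*35 = (16*(-2 + 13/2)**2 + 314)*35 = (16*(9/2)**2 + 314)*35 = (16*(81/4) + 314)*35 = (324 + 314)*35 = 638*35 = 22330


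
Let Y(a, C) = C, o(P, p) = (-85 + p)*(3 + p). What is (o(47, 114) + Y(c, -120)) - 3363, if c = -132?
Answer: -90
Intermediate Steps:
(o(47, 114) + Y(c, -120)) - 3363 = ((-255 + 114² - 82*114) - 120) - 3363 = ((-255 + 12996 - 9348) - 120) - 3363 = (3393 - 120) - 3363 = 3273 - 3363 = -90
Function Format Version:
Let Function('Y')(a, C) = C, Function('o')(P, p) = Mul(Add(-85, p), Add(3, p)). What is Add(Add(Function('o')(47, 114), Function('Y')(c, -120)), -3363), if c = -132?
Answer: -90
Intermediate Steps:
Add(Add(Function('o')(47, 114), Function('Y')(c, -120)), -3363) = Add(Add(Add(-255, Pow(114, 2), Mul(-82, 114)), -120), -3363) = Add(Add(Add(-255, 12996, -9348), -120), -3363) = Add(Add(3393, -120), -3363) = Add(3273, -3363) = -90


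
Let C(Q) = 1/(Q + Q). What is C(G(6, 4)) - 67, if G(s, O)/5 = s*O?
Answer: -16079/240 ≈ -66.996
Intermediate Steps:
G(s, O) = 5*O*s (G(s, O) = 5*(s*O) = 5*(O*s) = 5*O*s)
C(Q) = 1/(2*Q)
C(G(6, 4)) - 67 = 1/(2*((5*4*6))) - 67 = (½)/120 - 67 = (½)*(1/120) - 67 = 1/240 - 67 = -16079/240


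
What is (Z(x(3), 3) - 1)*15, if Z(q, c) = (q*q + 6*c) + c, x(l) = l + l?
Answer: 840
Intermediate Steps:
x(l) = 2*l
Z(q, c) = q² + 7*c (Z(q, c) = (q² + 6*c) + c = q² + 7*c)
(Z(x(3), 3) - 1)*15 = (((2*3)² + 7*3) - 1)*15 = ((6² + 21) - 1)*15 = ((36 + 21) - 1)*15 = (57 - 1)*15 = 56*15 = 840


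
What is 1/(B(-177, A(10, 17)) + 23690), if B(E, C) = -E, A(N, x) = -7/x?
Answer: 1/23867 ≈ 4.1899e-5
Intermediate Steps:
1/(B(-177, A(10, 17)) + 23690) = 1/(-1*(-177) + 23690) = 1/(177 + 23690) = 1/23867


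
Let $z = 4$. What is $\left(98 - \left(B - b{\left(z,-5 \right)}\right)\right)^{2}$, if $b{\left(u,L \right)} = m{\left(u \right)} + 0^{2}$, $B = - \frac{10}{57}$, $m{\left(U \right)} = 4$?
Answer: $\frac{33918976}{3249} \approx 10440.0$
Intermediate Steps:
$B = - \frac{10}{57}$ ($B = \left(-10\right) \frac{1}{57} = - \frac{10}{57} \approx -0.17544$)
$b{\left(u,L \right)} = 4$ ($b{\left(u,L \right)} = 4 + 0^{2} = 4 + 0 = 4$)
$\left(98 - \left(B - b{\left(z,-5 \right)}\right)\right)^{2} = \left(98 + \left(4 - - \frac{10}{57}\right)\right)^{2} = \left(98 + \left(4 + \frac{10}{57}\right)\right)^{2} = \left(98 + \frac{238}{57}\right)^{2} = \left(\frac{5824}{57}\right)^{2} = \frac{33918976}{3249}$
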